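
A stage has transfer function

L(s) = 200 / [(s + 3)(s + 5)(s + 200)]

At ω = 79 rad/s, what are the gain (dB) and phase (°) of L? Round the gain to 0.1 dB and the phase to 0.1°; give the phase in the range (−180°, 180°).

At s = jω = j79:
pole (s+3): 3 + j79 → |·| = √(3²+79²) = √6250 ≈ 79.057, ∠ = arctan(79/3) ≈ 87.83°
pole (s+5): 5 + j79 → |·| = √(5²+79²) = √6266 ≈ 79.158, ∠ = arctan(79/5) ≈ 86.38°
pole (s+200): 200 + j79 → |·| = √(200²+79²) = √46241 ≈ 215.04, ∠ = arctan(79/200) ≈ 21.55°
|L| = 200 / 1.3457e+06 ≈ 0.00014862
Gain = 20 log₁₀(0.00014862) ≈ -76.56 dB
∠L = 0.00° − 195.76° = -195.76° ≡ 164.24° (principal value)

-76.6 dB, 164.2°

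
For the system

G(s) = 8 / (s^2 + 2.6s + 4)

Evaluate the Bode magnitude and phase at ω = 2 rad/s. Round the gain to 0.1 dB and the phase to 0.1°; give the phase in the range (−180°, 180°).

3.7 dB, -90.0°

At s = jω = j2:
quadratic: (j2)² + 2.6·j2 + 4 = 0 + j5.2 → |·| ≈ 5.2, ∠ ≈ 90.00°
|G| = 8 / 5.2 ≈ 1.5385
Gain = 20 log₁₀(1.5385) ≈ 3.74 dB
∠G = 0.00° − 90.00° = -90.00°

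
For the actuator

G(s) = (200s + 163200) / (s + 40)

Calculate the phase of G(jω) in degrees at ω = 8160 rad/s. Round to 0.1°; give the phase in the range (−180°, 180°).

Substitute s = j8160:
Numerator: 200(j8160) + 163200 = 163200 + j1632000
Denominator: (j8160) + 40 = 40 + j8160
|N| = √(163200² + 1632000²) ≈ 1.6401e+06, ∠N ≈ 84.29°
|D| = √(40² + 8160²) ≈ 8160.1, ∠D ≈ 89.72°
∠G = 84.29° − 89.72° = -5.43°

-5.4°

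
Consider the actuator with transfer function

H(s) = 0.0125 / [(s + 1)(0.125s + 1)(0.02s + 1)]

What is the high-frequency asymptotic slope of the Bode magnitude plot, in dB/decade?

Each pole contributes −20 dB/decade at high frequency; each zero contributes +20 dB/decade.
Net: 0 zero(s) − 3 pole(s) → -60 dB/decade.

-60 dB/decade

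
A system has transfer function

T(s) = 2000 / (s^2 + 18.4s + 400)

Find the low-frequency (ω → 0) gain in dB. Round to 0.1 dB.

14.0 dB

T(0) = 2000 / 400 = 5
20 log₁₀(5) ≈ 13.98 dB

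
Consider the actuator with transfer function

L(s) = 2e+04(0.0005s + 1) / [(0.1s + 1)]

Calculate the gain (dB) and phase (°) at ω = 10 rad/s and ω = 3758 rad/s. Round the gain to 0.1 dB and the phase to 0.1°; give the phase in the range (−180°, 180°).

ω = 10: 83.0 dB, -44.7°; ω = 3758: 41.1 dB, -27.9°

At ω = 10 rad/s:
zero (1 + j10·0.0005) = 1 + j0.005 → |·| ≈ 1, ∠ ≈ 0.29°
pole (1 + j10·0.1) = 1 + j1 → |·| ≈ 1.4142, ∠ ≈ 45.00°
|L| = 2e+04 · 1 / (1.4142) ≈ 14142
Gain = 20 log₁₀(14142) ≈ 83.01 dB
∠L = (0.29°) − (45.00°) = -44.71°

At ω = 3758 rad/s:
zero (1 + j3758·0.0005) = 1 + j1.879 → |·| ≈ 2.1285, ∠ ≈ 61.98°
pole (1 + j3758·0.1) = 1 + j375.8 → |·| ≈ 375.8, ∠ ≈ 89.85°
|L| = 2e+04 · 2.1285 / (375.8) ≈ 113.28
Gain = 20 log₁₀(113.28) ≈ 41.08 dB
∠L = (61.98°) − (89.85°) = -27.87°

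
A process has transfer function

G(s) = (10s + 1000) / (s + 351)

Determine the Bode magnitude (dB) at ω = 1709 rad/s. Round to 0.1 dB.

19.8 dB

Substitute s = j1709:
Numerator: 10(j1709) + 1000 = 1000 + j17090
Denominator: (j1709) + 351 = 351 + j1709
|N| = √(1000² + 17090²) ≈ 17119, ∠N ≈ 86.65°
|D| = √(351² + 1709²) ≈ 1744.7, ∠D ≈ 78.39°
|G| = 17119 / 1744.7 ≈ 9.812
Gain = 20 log₁₀(9.812) ≈ 19.84 dB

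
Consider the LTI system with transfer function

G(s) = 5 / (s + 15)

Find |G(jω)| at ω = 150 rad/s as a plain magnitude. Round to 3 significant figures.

At s = jω = j150:
pole (s+15): 15 + j150 → |·| = √(15²+150²) = √22725 ≈ 150.75, ∠ = arctan(150/15) ≈ 84.29°
|G| = 5 / 150.75 ≈ 0.033167

0.0332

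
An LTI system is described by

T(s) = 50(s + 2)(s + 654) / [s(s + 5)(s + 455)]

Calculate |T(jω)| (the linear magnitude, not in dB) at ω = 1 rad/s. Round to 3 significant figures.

31.5

At s = jω = j1:
zero (s+2): 2 + j1 → |·| = √(2²+1²) = √5 ≈ 2.2361, ∠ = arctan(1/2) ≈ 26.57°
zero (s+654): 654 + j1 → |·| = √(654²+1²) = √427717 ≈ 654, ∠ = arctan(1/654) ≈ 0.09°
pole (s+5): 5 + j1 → |·| = √(5²+1²) = √26 ≈ 5.099, ∠ = arctan(1/5) ≈ 11.31°
pole (s+455): 455 + j1 → |·| = √(455²+1²) = √207026 ≈ 455, ∠ = arctan(1/455) ≈ 0.13°
pole at origin: |s| = 1, ∠ = 90.00° (in denominator)
|T| = 50 · 1462.4 / 2320 ≈ 31.517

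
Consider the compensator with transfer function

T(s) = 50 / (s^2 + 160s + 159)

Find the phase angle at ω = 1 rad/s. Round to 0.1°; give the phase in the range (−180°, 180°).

-45.4°

Substitute s = j1:
Numerator: 50 = 50 + j0
Denominator: (j1)^2 + 160(j1) + 159 = 158 + j160
|N| = √(50² + 0²) ≈ 50, ∠N ≈ 0.00°
|D| = √(158² + 160²) ≈ 224.86, ∠D ≈ 45.36°
∠T = 0.00° − 45.36° = -45.36°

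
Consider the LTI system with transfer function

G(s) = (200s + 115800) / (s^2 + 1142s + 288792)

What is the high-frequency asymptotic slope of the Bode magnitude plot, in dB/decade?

-20 dB/decade

Each pole contributes −20 dB/decade at high frequency; each zero contributes +20 dB/decade.
Net: 1 zero(s) − 2 pole(s) → -20 dB/decade.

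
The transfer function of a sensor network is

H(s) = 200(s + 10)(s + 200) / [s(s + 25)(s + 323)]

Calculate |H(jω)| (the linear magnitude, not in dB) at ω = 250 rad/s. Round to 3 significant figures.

At s = jω = j250:
zero (s+10): 10 + j250 → |·| = √(10²+250²) = √62600 ≈ 250.2, ∠ = arctan(250/10) ≈ 87.71°
zero (s+200): 200 + j250 → |·| = √(200²+250²) = √102500 ≈ 320.16, ∠ = arctan(250/200) ≈ 51.34°
pole (s+25): 25 + j250 → |·| = √(25²+250²) = √63125 ≈ 251.25, ∠ = arctan(250/25) ≈ 84.29°
pole (s+323): 323 + j250 → |·| = √(323²+250²) = √166829 ≈ 408.45, ∠ = arctan(250/323) ≈ 37.74°
pole at origin: |s| = 250, ∠ = 90.00° (in denominator)
|H| = 200 · 80104 / 2.5656e+07 ≈ 0.62445

0.624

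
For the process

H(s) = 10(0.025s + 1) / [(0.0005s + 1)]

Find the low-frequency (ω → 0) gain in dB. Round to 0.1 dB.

20.0 dB

H(0) = 10 · 1 / 1 = 10
20 log₁₀(10) ≈ 20.00 dB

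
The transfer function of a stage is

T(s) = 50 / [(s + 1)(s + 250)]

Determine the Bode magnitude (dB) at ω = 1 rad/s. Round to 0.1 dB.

At s = jω = j1:
pole (s+1): 1 + j1 → |·| = √(1²+1²) = √2 ≈ 1.4142, ∠ = arctan(1/1) ≈ 45.00°
pole (s+250): 250 + j1 → |·| = √(250²+1²) = √62501 ≈ 250, ∠ = arctan(1/250) ≈ 0.23°
|T| = 50 / 353.55 ≈ 0.14142
Gain = 20 log₁₀(0.14142) ≈ -16.99 dB

-17.0 dB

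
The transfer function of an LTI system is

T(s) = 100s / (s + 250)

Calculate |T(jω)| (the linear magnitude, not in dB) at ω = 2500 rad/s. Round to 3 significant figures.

99.5

At s = jω = j2500:
zero at origin: s = j2500 → |·| = 2500, ∠ = 90.00°
pole (s+250): 250 + j2500 → |·| = √(250²+2500²) = √6312500 ≈ 2512.5, ∠ = arctan(2500/250) ≈ 84.29°
|T| = 100 · 2500 / 2512.5 ≈ 99.502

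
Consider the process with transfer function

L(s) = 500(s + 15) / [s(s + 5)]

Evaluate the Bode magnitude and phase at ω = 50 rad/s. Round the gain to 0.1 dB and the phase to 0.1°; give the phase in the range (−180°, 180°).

20.3 dB, -101.0°

At s = jω = j50:
zero (s+15): 15 + j50 → |·| = √(15²+50²) = √2725 ≈ 52.202, ∠ = arctan(50/15) ≈ 73.30°
pole (s+5): 5 + j50 → |·| = √(5²+50²) = √2525 ≈ 50.249, ∠ = arctan(50/5) ≈ 84.29°
pole at origin: |s| = 50, ∠ = 90.00° (in denominator)
|L| = 500 · 52.202 / 2512.5 ≈ 10.388
Gain = 20 log₁₀(10.388) ≈ 20.33 dB
∠L = 73.30° − 174.29° = -100.99°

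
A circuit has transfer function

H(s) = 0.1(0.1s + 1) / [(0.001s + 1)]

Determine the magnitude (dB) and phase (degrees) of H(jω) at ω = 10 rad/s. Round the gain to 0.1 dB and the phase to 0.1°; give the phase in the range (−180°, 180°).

-17.0 dB, 44.4°

At ω = 10 rad/s:
zero (1 + j10·0.1) = 1 + j1 → |·| ≈ 1.4142, ∠ ≈ 45.00°
pole (1 + j10·0.001) = 1 + j0.01 → |·| ≈ 1, ∠ ≈ 0.57°
|H| = 0.1 · 1.4142 / (1) ≈ 0.14142
Gain = 20 log₁₀(0.14142) ≈ -16.99 dB
∠H = (45.00°) − (0.57°) = 44.43°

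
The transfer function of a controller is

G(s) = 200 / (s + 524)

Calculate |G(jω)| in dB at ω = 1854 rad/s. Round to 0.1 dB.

-19.7 dB

Substitute s = j1854:
Numerator: 200 = 200 + j0
Denominator: (j1854) + 524 = 524 + j1854
|N| = √(200² + 0²) ≈ 200, ∠N ≈ 0.00°
|D| = √(524² + 1854²) ≈ 1926.6, ∠D ≈ 74.22°
|G| = 200 / 1926.6 ≈ 0.10381
Gain = 20 log₁₀(0.10381) ≈ -19.68 dB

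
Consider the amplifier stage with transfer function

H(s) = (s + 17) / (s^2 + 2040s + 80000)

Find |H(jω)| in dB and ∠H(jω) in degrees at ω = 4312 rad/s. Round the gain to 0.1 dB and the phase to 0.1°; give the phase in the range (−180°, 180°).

-73.5 dB, -64.8°

Substitute s = j4312:
Numerator: (j4312) + 17 = 17 + j4312
Denominator: (j4312)^2 + 2040(j4312) + 80000 = -18513344 + j8796480
|N| = √(17² + 4312²) ≈ 4312, ∠N ≈ 89.77°
|D| = √(18513344² + 8796480²) ≈ 2.0497e+07, ∠D ≈ 154.59°
|H| = 4312 / 2.0497e+07 ≈ 0.00021037
Gain = 20 log₁₀(0.00021037) ≈ -73.54 dB
∠H = 89.77° − 154.59° = -64.82°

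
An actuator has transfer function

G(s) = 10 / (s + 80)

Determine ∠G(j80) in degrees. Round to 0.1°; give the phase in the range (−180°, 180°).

At s = jω = j80:
pole (s+80): 80 + j80 → |·| = √(80²+80²) = √12800 ≈ 113.14, ∠ = arctan(80/80) ≈ 45.00°
∠G = 0.00° − 45.00° = -45.00°

-45.0°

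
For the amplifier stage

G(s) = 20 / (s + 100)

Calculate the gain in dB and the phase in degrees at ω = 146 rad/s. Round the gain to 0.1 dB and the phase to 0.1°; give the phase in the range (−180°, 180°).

Substitute s = j146:
Numerator: 20 = 20 + j0
Denominator: (j146) + 100 = 100 + j146
|N| = √(20² + 0²) ≈ 20, ∠N ≈ 0.00°
|D| = √(100² + 146²) ≈ 176.96, ∠D ≈ 55.59°
|G| = 20 / 176.96 ≈ 0.11302
Gain = 20 log₁₀(0.11302) ≈ -18.94 dB
∠G = 0.00° − 55.59° = -55.59°

-18.9 dB, -55.6°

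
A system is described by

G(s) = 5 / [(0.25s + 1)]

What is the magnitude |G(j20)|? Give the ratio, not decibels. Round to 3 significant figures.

At ω = 20 rad/s:
pole (1 + j20·0.25) = 1 + j5 → |·| ≈ 5.099, ∠ ≈ 78.69°
|G| = 5 · 1 / (5.099) ≈ 0.98058

0.981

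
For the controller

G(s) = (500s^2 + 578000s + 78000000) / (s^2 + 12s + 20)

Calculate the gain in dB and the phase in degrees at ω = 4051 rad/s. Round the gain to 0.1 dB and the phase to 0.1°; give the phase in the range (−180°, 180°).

Substitute s = j4051:
Numerator: 500(j4051)^2 + 578000(j4051) + 78000000 = -8127300500 + j2341478000
Denominator: (j4051)^2 + 12(j4051) + 20 = -16410581 + j48612
|N| = √(8127300500² + 2341478000²) ≈ 8.4579e+09, ∠N ≈ 163.93°
|D| = √(16410581² + 48612²) ≈ 1.6411e+07, ∠D ≈ 179.83°
|G| = 8.4579e+09 / 1.6411e+07 ≈ 515.38
Gain = 20 log₁₀(515.38) ≈ 54.24 dB
∠G = 163.93° − 179.83° = -15.90°

54.2 dB, -15.9°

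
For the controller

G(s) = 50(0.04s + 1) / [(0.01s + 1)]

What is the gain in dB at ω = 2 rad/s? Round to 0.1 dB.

At ω = 2 rad/s:
zero (1 + j2·0.04) = 1 + j0.08 → |·| ≈ 1.0032, ∠ ≈ 4.57°
pole (1 + j2·0.01) = 1 + j0.02 → |·| ≈ 1.0002, ∠ ≈ 1.15°
|G| = 50 · 1.0032 / (1.0002) ≈ 50.15
Gain = 20 log₁₀(50.15) ≈ 34.01 dB

34.0 dB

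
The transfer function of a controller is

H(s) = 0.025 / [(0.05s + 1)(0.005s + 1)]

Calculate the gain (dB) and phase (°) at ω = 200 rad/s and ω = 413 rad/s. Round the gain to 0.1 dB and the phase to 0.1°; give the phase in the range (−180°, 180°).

At ω = 200 rad/s:
pole (1 + j200·0.05) = 1 + j10 → |·| ≈ 10.05, ∠ ≈ 84.29°
pole (1 + j200·0.005) = 1 + j1 → |·| ≈ 1.4142, ∠ ≈ 45.00°
|H| = 0.025 · 1 / (10.05 · 1.4142) ≈ 0.001759
Gain = 20 log₁₀(0.001759) ≈ -55.09 dB
∠H = (0°) − (84.29° + 45.00°) = -129.29°

At ω = 413 rad/s:
pole (1 + j413·0.05) = 1 + j20.65 → |·| ≈ 20.674, ∠ ≈ 87.23°
pole (1 + j413·0.005) = 1 + j2.065 → |·| ≈ 2.2944, ∠ ≈ 64.16°
|H| = 0.025 · 1 / (20.674 · 2.2944) ≈ 0.00052704
Gain = 20 log₁₀(0.00052704) ≈ -65.56 dB
∠H = (0°) − (87.23° + 64.16°) = -151.39°

ω = 200: -55.1 dB, -129.3°; ω = 413: -65.6 dB, -151.4°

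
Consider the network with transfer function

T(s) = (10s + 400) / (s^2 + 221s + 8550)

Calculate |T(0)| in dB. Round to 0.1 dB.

T(0) = 400 / 8550 ≈ 0.046784
20 log₁₀(0.046784) ≈ -26.60 dB

-26.6 dB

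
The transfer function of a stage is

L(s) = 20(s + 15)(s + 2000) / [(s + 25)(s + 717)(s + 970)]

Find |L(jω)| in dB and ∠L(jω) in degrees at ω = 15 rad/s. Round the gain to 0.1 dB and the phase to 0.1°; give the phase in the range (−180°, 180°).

At s = jω = j15:
zero (s+15): 15 + j15 → |·| = √(15²+15²) = √450 ≈ 21.213, ∠ = arctan(15/15) ≈ 45.00°
zero (s+2000): 2000 + j15 → |·| = √(2000²+15²) = √4000225 ≈ 2000.1, ∠ = arctan(15/2000) ≈ 0.43°
pole (s+25): 25 + j15 → |·| = √(25²+15²) = √850 ≈ 29.155, ∠ = arctan(15/25) ≈ 30.96°
pole (s+717): 717 + j15 → |·| = √(717²+15²) = √514314 ≈ 717.16, ∠ = arctan(15/717) ≈ 1.20°
pole (s+970): 970 + j15 → |·| = √(970²+15²) = √941125 ≈ 970.12, ∠ = arctan(15/970) ≈ 0.89°
|L| = 20 · 42428 / 2.0284e+07 ≈ 0.041834
Gain = 20 log₁₀(0.041834) ≈ -27.57 dB
∠L = 45.43° − 33.05° = 12.38°

-27.6 dB, 12.4°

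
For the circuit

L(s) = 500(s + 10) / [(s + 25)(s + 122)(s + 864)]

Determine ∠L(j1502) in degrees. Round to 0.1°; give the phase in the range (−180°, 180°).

-144.9°

At s = jω = j1502:
zero (s+10): 10 + j1502 → |·| = √(10²+1502²) = √2256104 ≈ 1502, ∠ = arctan(1502/10) ≈ 89.62°
pole (s+25): 25 + j1502 → |·| = √(25²+1502²) = √2256629 ≈ 1502.2, ∠ = arctan(1502/25) ≈ 89.05°
pole (s+122): 122 + j1502 → |·| = √(122²+1502²) = √2270888 ≈ 1506.9, ∠ = arctan(1502/122) ≈ 85.36°
pole (s+864): 864 + j1502 → |·| = √(864²+1502²) = √3002500 ≈ 1732.8, ∠ = arctan(1502/864) ≈ 60.09°
∠L = 89.62° − 234.50° = -144.88°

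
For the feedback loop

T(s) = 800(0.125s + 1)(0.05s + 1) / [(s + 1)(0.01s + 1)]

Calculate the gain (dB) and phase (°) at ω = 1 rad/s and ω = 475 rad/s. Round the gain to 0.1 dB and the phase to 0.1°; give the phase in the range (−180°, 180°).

At ω = 1 rad/s:
zero (1 + j1·0.125) = 1 + j0.125 → |·| ≈ 1.0078, ∠ ≈ 7.13°
zero (1 + j1·0.05) = 1 + j0.05 → |·| ≈ 1.0012, ∠ ≈ 2.86°
pole (1 + j1·1) = 1 + j1 → |·| ≈ 1.4142, ∠ ≈ 45.00°
pole (1 + j1·0.01) = 1 + j0.01 → |·| ≈ 1, ∠ ≈ 0.57°
|T| = 800 · 1.0078 · 1.0012 / (1.4142 · 1) ≈ 570.79
Gain = 20 log₁₀(570.79) ≈ 55.13 dB
∠T = (7.13° + 2.86°) − (45.00° + 0.57°) = -35.58°

At ω = 475 rad/s:
zero (1 + j475·0.125) = 1 + j59.375 → |·| ≈ 59.383, ∠ ≈ 89.04°
zero (1 + j475·0.05) = 1 + j23.75 → |·| ≈ 23.771, ∠ ≈ 87.59°
pole (1 + j475·1) = 1 + j475 → |·| ≈ 475, ∠ ≈ 89.88°
pole (1 + j475·0.01) = 1 + j4.75 → |·| ≈ 4.8541, ∠ ≈ 78.11°
|T| = 800 · 59.383 · 23.771 / (475 · 4.8541) ≈ 489.78
Gain = 20 log₁₀(489.78) ≈ 53.80 dB
∠T = (89.04° + 87.59°) − (89.88° + 78.11°) = 8.64°

ω = 1: 55.1 dB, -35.6°; ω = 475: 53.8 dB, 8.6°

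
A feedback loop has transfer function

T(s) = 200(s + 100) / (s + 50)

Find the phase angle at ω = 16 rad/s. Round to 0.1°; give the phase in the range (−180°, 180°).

At s = jω = j16:
zero (s+100): 100 + j16 → |·| = √(100²+16²) = √10256 ≈ 101.27, ∠ = arctan(16/100) ≈ 9.09°
pole (s+50): 50 + j16 → |·| = √(50²+16²) = √2756 ≈ 52.498, ∠ = arctan(16/50) ≈ 17.74°
∠T = 9.09° − 17.74° = -8.65°

-8.7°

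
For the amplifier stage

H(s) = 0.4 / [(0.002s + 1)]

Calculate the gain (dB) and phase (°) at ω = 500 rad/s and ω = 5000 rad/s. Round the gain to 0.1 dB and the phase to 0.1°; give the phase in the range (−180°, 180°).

ω = 500: -11.0 dB, -45.0°; ω = 5000: -28.0 dB, -84.3°

At ω = 500 rad/s:
pole (1 + j500·0.002) = 1 + j1 → |·| ≈ 1.4142, ∠ ≈ 45.00°
|H| = 0.4 · 1 / (1.4142) ≈ 0.28285
Gain = 20 log₁₀(0.28285) ≈ -10.97 dB
∠H = (0°) − (45.00°) = -45.00°

At ω = 5000 rad/s:
pole (1 + j5000·0.002) = 1 + j10 → |·| ≈ 10.05, ∠ ≈ 84.29°
|H| = 0.4 · 1 / (10.05) ≈ 0.039801
Gain = 20 log₁₀(0.039801) ≈ -28.00 dB
∠H = (0°) − (84.29°) = -84.29°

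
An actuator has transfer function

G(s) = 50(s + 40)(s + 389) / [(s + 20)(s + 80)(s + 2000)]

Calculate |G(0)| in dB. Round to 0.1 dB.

G(0) = 50·40·389 / (20·80·2000) ≈ 0.24313
20 log₁₀(0.24313) ≈ -12.28 dB

-12.3 dB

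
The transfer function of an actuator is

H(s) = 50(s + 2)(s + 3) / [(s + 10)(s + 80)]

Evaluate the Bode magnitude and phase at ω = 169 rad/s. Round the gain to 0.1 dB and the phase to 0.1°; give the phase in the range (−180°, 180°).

33.1 dB, 27.0°

At s = jω = j169:
zero (s+2): 2 + j169 → |·| = √(2²+169²) = √28565 ≈ 169.01, ∠ = arctan(169/2) ≈ 89.32°
zero (s+3): 3 + j169 → |·| = √(3²+169²) = √28570 ≈ 169.03, ∠ = arctan(169/3) ≈ 88.98°
pole (s+10): 10 + j169 → |·| = √(10²+169²) = √28661 ≈ 169.3, ∠ = arctan(169/10) ≈ 86.61°
pole (s+80): 80 + j169 → |·| = √(80²+169²) = √34961 ≈ 186.98, ∠ = arctan(169/80) ≈ 64.67°
|H| = 50 · 28568 / 31656 ≈ 45.123
Gain = 20 log₁₀(45.123) ≈ 33.09 dB
∠H = 178.30° − 151.28° = 27.02°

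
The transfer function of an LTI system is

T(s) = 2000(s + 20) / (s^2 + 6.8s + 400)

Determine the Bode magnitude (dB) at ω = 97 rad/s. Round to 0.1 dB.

26.8 dB

At s = jω = j97:
zero (s+20): 20 + j97 → |·| = √(20²+97²) = √9809 ≈ 99.04, ∠ = arctan(97/20) ≈ 78.35°
quadratic: (j97)² + 6.8·j97 + 400 = -9009 + j659.6 → |·| ≈ 9033.1, ∠ ≈ 175.81°
|T| = 2000 · 99.04 / 9033.1 ≈ 21.928
Gain = 20 log₁₀(21.928) ≈ 26.82 dB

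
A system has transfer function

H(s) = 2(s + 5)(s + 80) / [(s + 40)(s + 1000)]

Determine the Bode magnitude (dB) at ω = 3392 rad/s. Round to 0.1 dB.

At s = jω = j3392:
zero (s+5): 5 + j3392 → |·| = √(5²+3392²) = √11505689 ≈ 3392, ∠ = arctan(3392/5) ≈ 89.92°
zero (s+80): 80 + j3392 → |·| = √(80²+3392²) = √11512064 ≈ 3392.9, ∠ = arctan(3392/80) ≈ 88.65°
pole (s+40): 40 + j3392 → |·| = √(40²+3392²) = √11507264 ≈ 3392.2, ∠ = arctan(3392/40) ≈ 89.32°
pole (s+1000): 1000 + j3392 → |·| = √(1000²+3392²) = √12505664 ≈ 3536.3, ∠ = arctan(3392/1000) ≈ 73.57°
|H| = 2 · 1.1509e+07 / 1.1996e+07 ≈ 1.9188
Gain = 20 log₁₀(1.9188) ≈ 5.66 dB

5.7 dB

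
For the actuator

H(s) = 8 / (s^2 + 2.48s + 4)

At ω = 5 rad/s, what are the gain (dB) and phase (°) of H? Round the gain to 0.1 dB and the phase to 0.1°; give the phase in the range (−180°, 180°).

-9.7 dB, -149.4°

At s = jω = j5:
quadratic: (j5)² + 2.48·j5 + 4 = -21 + j12.4 → |·| ≈ 24.388, ∠ ≈ 149.44°
|H| = 8 / 24.388 ≈ 0.32803
Gain = 20 log₁₀(0.32803) ≈ -9.68 dB
∠H = 0.00° − 149.44° = -149.44°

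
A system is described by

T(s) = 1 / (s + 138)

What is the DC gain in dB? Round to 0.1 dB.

-42.8 dB

T(0) = 1 / (138) ≈ 0.0072464
20 log₁₀(0.0072464) ≈ -42.80 dB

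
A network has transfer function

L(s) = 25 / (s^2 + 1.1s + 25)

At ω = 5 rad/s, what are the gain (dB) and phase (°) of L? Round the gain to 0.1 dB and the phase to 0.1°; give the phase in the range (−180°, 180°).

At s = jω = j5:
quadratic: (j5)² + 1.1·j5 + 25 = 0 + j5.5 → |·| ≈ 5.5, ∠ ≈ 90.00°
|L| = 25 / 5.5 ≈ 4.5455
Gain = 20 log₁₀(4.5455) ≈ 13.15 dB
∠L = 0.00° − 90.00° = -90.00°

13.2 dB, -90.0°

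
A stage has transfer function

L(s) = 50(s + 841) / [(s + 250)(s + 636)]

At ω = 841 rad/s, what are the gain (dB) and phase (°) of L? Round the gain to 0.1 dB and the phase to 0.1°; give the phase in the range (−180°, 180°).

At s = jω = j841:
zero (s+841): 841 + j841 → |·| = √(841²+841²) = √1414562 ≈ 1189.4, ∠ = arctan(841/841) ≈ 45.00°
pole (s+250): 250 + j841 → |·| = √(250²+841²) = √769781 ≈ 877.37, ∠ = arctan(841/250) ≈ 73.44°
pole (s+636): 636 + j841 → |·| = √(636²+841²) = √1111777 ≈ 1054.4, ∠ = arctan(841/636) ≈ 52.90°
|L| = 50 · 1189.4 / 9.251e+05 ≈ 0.064285
Gain = 20 log₁₀(0.064285) ≈ -23.84 dB
∠L = 45.00° − 126.34° = -81.34°

-23.8 dB, -81.3°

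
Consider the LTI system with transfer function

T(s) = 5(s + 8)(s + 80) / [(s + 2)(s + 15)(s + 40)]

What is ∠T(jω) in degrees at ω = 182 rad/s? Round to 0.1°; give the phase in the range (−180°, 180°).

At s = jω = j182:
zero (s+8): 8 + j182 → |·| = √(8²+182²) = √33188 ≈ 182.18, ∠ = arctan(182/8) ≈ 87.48°
zero (s+80): 80 + j182 → |·| = √(80²+182²) = √39524 ≈ 198.81, ∠ = arctan(182/80) ≈ 66.27°
pole (s+2): 2 + j182 → |·| = √(2²+182²) = √33128 ≈ 182.01, ∠ = arctan(182/2) ≈ 89.37°
pole (s+15): 15 + j182 → |·| = √(15²+182²) = √33349 ≈ 182.62, ∠ = arctan(182/15) ≈ 85.29°
pole (s+40): 40 + j182 → |·| = √(40²+182²) = √34724 ≈ 186.34, ∠ = arctan(182/40) ≈ 77.60°
∠T = 153.75° − 252.26° = -98.51°

-98.5°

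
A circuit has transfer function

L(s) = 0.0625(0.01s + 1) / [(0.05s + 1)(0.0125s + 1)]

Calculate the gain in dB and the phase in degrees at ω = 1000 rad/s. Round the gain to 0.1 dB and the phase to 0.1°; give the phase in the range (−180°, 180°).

At ω = 1000 rad/s:
zero (1 + j1000·0.01) = 1 + j10 → |·| ≈ 10.05, ∠ ≈ 84.29°
pole (1 + j1000·0.05) = 1 + j50 → |·| ≈ 50.01, ∠ ≈ 88.85°
pole (1 + j1000·0.0125) = 1 + j12.5 → |·| ≈ 12.54, ∠ ≈ 85.43°
|L| = 0.0625 · 10.05 / (50.01 · 12.54) ≈ 0.0010016
Gain = 20 log₁₀(0.0010016) ≈ -59.99 dB
∠L = (84.29°) − (88.85° + 85.43°) = -89.99°

-60.0 dB, -90.0°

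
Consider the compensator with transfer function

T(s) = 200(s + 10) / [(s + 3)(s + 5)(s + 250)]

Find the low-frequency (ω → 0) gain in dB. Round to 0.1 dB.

T(0) = 200·10 / (3·5·250) ≈ 0.53333
20 log₁₀(0.53333) ≈ -5.46 dB

-5.5 dB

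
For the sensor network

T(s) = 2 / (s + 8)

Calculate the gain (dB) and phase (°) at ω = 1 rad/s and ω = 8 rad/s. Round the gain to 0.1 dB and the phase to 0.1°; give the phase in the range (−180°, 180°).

At s = jω = j1:
pole (s+8): 8 + j1 → |·| = √(8²+1²) = √65 ≈ 8.0623, ∠ = arctan(1/8) ≈ 7.13°
|T| = 2 / 8.0623 ≈ 0.24807
Gain = 20 log₁₀(0.24807) ≈ -12.11 dB
∠T = 0.00° − 7.13° = -7.13°

At s = jω = j8:
pole (s+8): 8 + j8 → |·| = √(8²+8²) = √128 ≈ 11.314, ∠ = arctan(8/8) ≈ 45.00°
|T| = 2 / 11.314 ≈ 0.17677
Gain = 20 log₁₀(0.17677) ≈ -15.05 dB
∠T = 0.00° − 45.00° = -45.00°

ω = 1: -12.1 dB, -7.1°; ω = 8: -15.1 dB, -45.0°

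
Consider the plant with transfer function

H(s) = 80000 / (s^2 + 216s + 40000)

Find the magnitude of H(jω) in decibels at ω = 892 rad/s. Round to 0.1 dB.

-19.8 dB

At s = jω = j892:
quadratic: (j892)² + 216·j892 + 40000 = -755664 + j192672 → |·| ≈ 7.7984e+05, ∠ ≈ 165.70°
|H| = 80000 / 7.7984e+05 ≈ 0.10259
Gain = 20 log₁₀(0.10259) ≈ -19.78 dB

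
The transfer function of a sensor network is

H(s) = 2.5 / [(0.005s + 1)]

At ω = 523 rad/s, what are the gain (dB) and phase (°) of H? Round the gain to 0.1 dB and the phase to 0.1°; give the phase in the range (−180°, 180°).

At ω = 523 rad/s:
pole (1 + j523·0.005) = 1 + j2.615 → |·| ≈ 2.7997, ∠ ≈ 69.07°
|H| = 2.5 · 1 / (2.7997) ≈ 0.89295
Gain = 20 log₁₀(0.89295) ≈ -0.98 dB
∠H = (0°) − (69.07°) = -69.07°

-1.0 dB, -69.1°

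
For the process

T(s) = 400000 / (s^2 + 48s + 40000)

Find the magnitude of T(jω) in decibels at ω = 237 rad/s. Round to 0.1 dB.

At s = jω = j237:
quadratic: (j237)² + 48·j237 + 40000 = -16169 + j11376 → |·| ≈ 19770, ∠ ≈ 144.87°
|T| = 400000 / 19770 ≈ 20.233
Gain = 20 log₁₀(20.233) ≈ 26.12 dB

26.1 dB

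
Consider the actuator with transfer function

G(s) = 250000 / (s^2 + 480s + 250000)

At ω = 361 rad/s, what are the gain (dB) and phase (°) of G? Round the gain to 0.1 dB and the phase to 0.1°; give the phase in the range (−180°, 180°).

1.5 dB, -55.4°

At s = jω = j361:
quadratic: (j361)² + 480·j361 + 250000 = 119679 + j173280 → |·| ≈ 2.1059e+05, ∠ ≈ 55.37°
|G| = 250000 / 2.1059e+05 ≈ 1.1871
Gain = 20 log₁₀(1.1871) ≈ 1.49 dB
∠G = 0.00° − 55.37° = -55.37°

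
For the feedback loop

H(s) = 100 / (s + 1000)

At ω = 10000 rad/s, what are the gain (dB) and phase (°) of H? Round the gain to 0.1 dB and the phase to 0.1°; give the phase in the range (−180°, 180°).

-40.0 dB, -84.3°

Substitute s = j10000:
Numerator: 100 = 100 + j0
Denominator: (j10000) + 1000 = 1000 + j10000
|N| = √(100² + 0²) ≈ 100, ∠N ≈ 0.00°
|D| = √(1000² + 10000²) ≈ 10050, ∠D ≈ 84.29°
|H| = 100 / 10050 ≈ 0.0099502
Gain = 20 log₁₀(0.0099502) ≈ -40.04 dB
∠H = 0.00° − 84.29° = -84.29°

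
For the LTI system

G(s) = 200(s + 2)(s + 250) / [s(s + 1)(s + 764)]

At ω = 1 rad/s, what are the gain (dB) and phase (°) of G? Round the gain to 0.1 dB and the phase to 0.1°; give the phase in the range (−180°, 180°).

40.3 dB, -108.3°

At s = jω = j1:
zero (s+2): 2 + j1 → |·| = √(2²+1²) = √5 ≈ 2.2361, ∠ = arctan(1/2) ≈ 26.57°
zero (s+250): 250 + j1 → |·| = √(250²+1²) = √62501 ≈ 250, ∠ = arctan(1/250) ≈ 0.23°
pole (s+1): 1 + j1 → |·| = √(1²+1²) = √2 ≈ 1.4142, ∠ = arctan(1/1) ≈ 45.00°
pole (s+764): 764 + j1 → |·| = √(764²+1²) = √583697 ≈ 764, ∠ = arctan(1/764) ≈ 0.07°
pole at origin: |s| = 1, ∠ = 90.00° (in denominator)
|G| = 200 · 559.02 / 1080.4 ≈ 103.48
Gain = 20 log₁₀(103.48) ≈ 40.30 dB
∠G = 26.80° − 135.07° = -108.27°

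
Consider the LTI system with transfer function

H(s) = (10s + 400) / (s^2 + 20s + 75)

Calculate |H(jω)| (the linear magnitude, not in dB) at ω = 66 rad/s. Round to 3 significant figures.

Substitute s = j66:
Numerator: 10(j66) + 400 = 400 + j660
Denominator: (j66)^2 + 20(j66) + 75 = -4281 + j1320
|N| = √(400² + 660²) ≈ 771.75, ∠N ≈ 58.78°
|D| = √(4281² + 1320²) ≈ 4479.9, ∠D ≈ 162.86°
|H| = 771.75 / 4479.9 ≈ 0.17227

0.172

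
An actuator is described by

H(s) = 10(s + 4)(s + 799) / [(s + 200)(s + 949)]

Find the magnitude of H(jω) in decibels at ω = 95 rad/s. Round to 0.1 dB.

11.2 dB

At s = jω = j95:
zero (s+4): 4 + j95 → |·| = √(4²+95²) = √9041 ≈ 95.084, ∠ = arctan(95/4) ≈ 87.59°
zero (s+799): 799 + j95 → |·| = √(799²+95²) = √647426 ≈ 804.63, ∠ = arctan(95/799) ≈ 6.78°
pole (s+200): 200 + j95 → |·| = √(200²+95²) = √49025 ≈ 221.42, ∠ = arctan(95/200) ≈ 25.41°
pole (s+949): 949 + j95 → |·| = √(949²+95²) = √909626 ≈ 953.74, ∠ = arctan(95/949) ≈ 5.72°
|H| = 10 · 76507 / 2.1118e+05 ≈ 3.6228
Gain = 20 log₁₀(3.6228) ≈ 11.18 dB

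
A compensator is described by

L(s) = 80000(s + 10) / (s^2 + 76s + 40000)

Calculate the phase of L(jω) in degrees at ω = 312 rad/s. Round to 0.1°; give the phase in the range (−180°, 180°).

At s = jω = j312:
zero (s+10): 10 + j312 → |·| = √(10²+312²) = √97444 ≈ 312.16, ∠ = arctan(312/10) ≈ 88.16°
quadratic: (j312)² + 76·j312 + 40000 = -57344 + j23712 → |·| ≈ 62053, ∠ ≈ 157.53°
∠L = 88.16° − 157.53° = -69.37°

-69.4°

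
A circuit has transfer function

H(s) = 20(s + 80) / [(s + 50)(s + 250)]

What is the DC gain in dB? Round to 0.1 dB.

H(0) = 20·80 / (50·250) = 0.128
20 log₁₀(0.128) ≈ -17.86 dB

-17.9 dB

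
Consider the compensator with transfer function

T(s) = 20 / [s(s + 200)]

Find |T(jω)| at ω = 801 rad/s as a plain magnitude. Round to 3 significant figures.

At s = jω = j801:
pole (s+200): 200 + j801 → |·| = √(200²+801²) = √681601 ≈ 825.59, ∠ = arctan(801/200) ≈ 75.98°
pole at origin: |s| = 801, ∠ = 90.00° (in denominator)
|T| = 20 / 6.613e+05 ≈ 3.0243e-05

3.02e-05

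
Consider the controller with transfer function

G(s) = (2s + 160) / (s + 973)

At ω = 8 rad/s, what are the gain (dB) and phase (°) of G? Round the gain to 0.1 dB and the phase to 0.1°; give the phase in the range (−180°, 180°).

Substitute s = j8:
Numerator: 2(j8) + 160 = 160 + j16
Denominator: (j8) + 973 = 973 + j8
|N| = √(160² + 16²) ≈ 160.8, ∠N ≈ 5.71°
|D| = √(973² + 8²) ≈ 973.03, ∠D ≈ 0.47°
|G| = 160.8 / 973.03 ≈ 0.16526
Gain = 20 log₁₀(0.16526) ≈ -15.64 dB
∠G = 5.71° − 0.47° = 5.24°

-15.6 dB, 5.2°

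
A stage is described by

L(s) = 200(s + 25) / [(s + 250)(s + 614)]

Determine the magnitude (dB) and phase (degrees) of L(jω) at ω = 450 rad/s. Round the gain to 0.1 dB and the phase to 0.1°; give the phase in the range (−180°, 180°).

At s = jω = j450:
zero (s+25): 25 + j450 → |·| = √(25²+450²) = √203125 ≈ 450.69, ∠ = arctan(450/25) ≈ 86.82°
pole (s+250): 250 + j450 → |·| = √(250²+450²) = √265000 ≈ 514.78, ∠ = arctan(450/250) ≈ 60.95°
pole (s+614): 614 + j450 → |·| = √(614²+450²) = √579496 ≈ 761.25, ∠ = arctan(450/614) ≈ 36.24°
|L| = 200 · 450.69 / 3.9188e+05 ≈ 0.23001
Gain = 20 log₁₀(0.23001) ≈ -12.77 dB
∠L = 86.82° − 97.19° = -10.37°

-12.8 dB, -10.4°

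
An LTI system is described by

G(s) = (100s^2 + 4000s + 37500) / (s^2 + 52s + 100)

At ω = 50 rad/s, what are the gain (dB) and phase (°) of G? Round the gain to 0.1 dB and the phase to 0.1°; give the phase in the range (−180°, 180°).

38.3 dB, 4.0°

Substitute s = j50:
Numerator: 100(j50)^2 + 4000(j50) + 37500 = -212500 + j200000
Denominator: (j50)^2 + 52(j50) + 100 = -2400 + j2600
|N| = √(212500² + 200000²) ≈ 2.9182e+05, ∠N ≈ 136.74°
|D| = √(2400² + 2600²) ≈ 3538.4, ∠D ≈ 132.71°
|G| = 2.9182e+05 / 3538.4 ≈ 82.472
Gain = 20 log₁₀(82.472) ≈ 38.33 dB
∠G = 136.74° − 132.71° = 4.03°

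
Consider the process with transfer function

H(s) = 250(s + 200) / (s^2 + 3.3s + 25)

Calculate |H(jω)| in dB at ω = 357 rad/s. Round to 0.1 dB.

-1.9 dB

At s = jω = j357:
zero (s+200): 200 + j357 → |·| = √(200²+357²) = √167449 ≈ 409.21, ∠ = arctan(357/200) ≈ 60.74°
quadratic: (j357)² + 3.3·j357 + 25 = -127424 + j1178.1 → |·| ≈ 1.2743e+05, ∠ ≈ 179.47°
|H| = 250 · 409.21 / 1.2743e+05 ≈ 0.80281
Gain = 20 log₁₀(0.80281) ≈ -1.91 dB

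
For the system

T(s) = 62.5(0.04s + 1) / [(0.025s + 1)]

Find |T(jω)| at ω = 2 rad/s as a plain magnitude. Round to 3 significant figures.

At ω = 2 rad/s:
zero (1 + j2·0.04) = 1 + j0.08 → |·| ≈ 1.0032, ∠ ≈ 4.57°
pole (1 + j2·0.025) = 1 + j0.05 → |·| ≈ 1.0012, ∠ ≈ 2.86°
|T| = 62.5 · 1.0032 / (1.0012) ≈ 62.625

62.6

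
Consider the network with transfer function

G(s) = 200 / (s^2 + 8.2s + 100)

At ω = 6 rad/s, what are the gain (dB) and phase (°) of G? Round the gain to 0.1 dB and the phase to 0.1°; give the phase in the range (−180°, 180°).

7.9 dB, -37.6°

At s = jω = j6:
quadratic: (j6)² + 8.2·j6 + 100 = 64 + j49.2 → |·| ≈ 80.726, ∠ ≈ 37.55°
|G| = 200 / 80.726 ≈ 2.4775
Gain = 20 log₁₀(2.4775) ≈ 7.88 dB
∠G = 0.00° − 37.55° = -37.55°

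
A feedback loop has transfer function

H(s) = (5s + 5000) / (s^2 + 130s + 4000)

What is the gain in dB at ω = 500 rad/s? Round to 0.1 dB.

-33.2 dB

Substitute s = j500:
Numerator: 5(j500) + 5000 = 5000 + j2500
Denominator: (j500)^2 + 130(j500) + 4000 = -246000 + j65000
|N| = √(5000² + 2500²) ≈ 5590.2, ∠N ≈ 26.57°
|D| = √(246000² + 65000²) ≈ 2.5444e+05, ∠D ≈ 165.20°
|H| = 5590.2 / 2.5444e+05 ≈ 0.021971
Gain = 20 log₁₀(0.021971) ≈ -33.16 dB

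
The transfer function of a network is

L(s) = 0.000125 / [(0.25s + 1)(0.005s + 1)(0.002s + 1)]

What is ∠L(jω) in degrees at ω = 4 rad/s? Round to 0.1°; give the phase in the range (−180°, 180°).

At ω = 4 rad/s:
pole (1 + j4·0.25) = 1 + j1 → |·| ≈ 1.4142, ∠ ≈ 45.00°
pole (1 + j4·0.005) = 1 + j0.02 → |·| ≈ 1.0002, ∠ ≈ 1.15°
pole (1 + j4·0.002) = 1 + j0.008 → |·| ≈ 1, ∠ ≈ 0.46°
∠L = (0°) − (45.00° + 1.15° + 0.46°) = -46.61°

-46.6°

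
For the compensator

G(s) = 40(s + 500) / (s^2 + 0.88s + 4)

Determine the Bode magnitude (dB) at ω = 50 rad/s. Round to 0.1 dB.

18.1 dB

At s = jω = j50:
zero (s+500): 500 + j50 → |·| = √(500²+50²) = √252500 ≈ 502.49, ∠ = arctan(50/500) ≈ 5.71°
quadratic: (j50)² + 0.88·j50 + 4 = -2496 + j44 → |·| ≈ 2496.4, ∠ ≈ 178.99°
|G| = 40 · 502.49 / 2496.4 ≈ 8.0514
Gain = 20 log₁₀(8.0514) ≈ 18.12 dB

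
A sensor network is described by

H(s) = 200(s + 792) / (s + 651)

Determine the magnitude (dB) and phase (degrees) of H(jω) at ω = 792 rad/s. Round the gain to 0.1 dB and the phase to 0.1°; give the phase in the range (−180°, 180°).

At s = jω = j792:
zero (s+792): 792 + j792 → |·| = √(792²+792²) = √1254528 ≈ 1120.1, ∠ = arctan(792/792) ≈ 45.00°
pole (s+651): 651 + j792 → |·| = √(651²+792²) = √1051065 ≈ 1025.2, ∠ = arctan(792/651) ≈ 50.58°
|H| = 200 · 1120.1 / 1025.2 ≈ 218.51
Gain = 20 log₁₀(218.51) ≈ 46.79 dB
∠H = 45.00° − 50.58° = -5.58°

46.8 dB, -5.6°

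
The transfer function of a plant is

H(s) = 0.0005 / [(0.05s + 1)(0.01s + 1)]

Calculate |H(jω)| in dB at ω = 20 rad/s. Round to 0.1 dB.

At ω = 20 rad/s:
pole (1 + j20·0.05) = 1 + j1 → |·| ≈ 1.4142, ∠ ≈ 45.00°
pole (1 + j20·0.01) = 1 + j0.2 → |·| ≈ 1.0198, ∠ ≈ 11.31°
|H| = 0.0005 · 1 / (1.4142 · 1.0198) ≈ 0.00034669
Gain = 20 log₁₀(0.00034669) ≈ -69.20 dB

-69.2 dB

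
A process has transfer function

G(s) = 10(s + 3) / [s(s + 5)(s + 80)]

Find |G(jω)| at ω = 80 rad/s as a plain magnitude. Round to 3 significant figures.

At s = jω = j80:
zero (s+3): 3 + j80 → |·| = √(3²+80²) = √6409 ≈ 80.056, ∠ = arctan(80/3) ≈ 87.85°
pole (s+5): 5 + j80 → |·| = √(5²+80²) = √6425 ≈ 80.156, ∠ = arctan(80/5) ≈ 86.42°
pole (s+80): 80 + j80 → |·| = √(80²+80²) = √12800 ≈ 113.14, ∠ = arctan(80/80) ≈ 45.00°
pole at origin: |s| = 80, ∠ = 90.00° (in denominator)
|G| = 10 · 80.056 / 7.2551e+05 ≈ 0.0011034

0.00110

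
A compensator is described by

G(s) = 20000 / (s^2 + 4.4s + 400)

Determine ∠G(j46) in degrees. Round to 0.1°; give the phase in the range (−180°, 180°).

-173.3°

At s = jω = j46:
quadratic: (j46)² + 4.4·j46 + 400 = -1716 + j202.4 → |·| ≈ 1727.9, ∠ ≈ 173.27°
∠G = 0.00° − 173.27° = -173.27°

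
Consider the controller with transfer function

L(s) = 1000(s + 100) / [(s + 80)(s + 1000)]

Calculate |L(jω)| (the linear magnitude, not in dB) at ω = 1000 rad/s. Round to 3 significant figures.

At s = jω = j1000:
zero (s+100): 100 + j1000 → |·| = √(100²+1000²) = √1010000 ≈ 1005, ∠ = arctan(1000/100) ≈ 84.29°
pole (s+80): 80 + j1000 → |·| = √(80²+1000²) = √1006400 ≈ 1003.2, ∠ = arctan(1000/80) ≈ 85.43°
pole (s+1000): 1000 + j1000 → |·| = √(1000²+1000²) = √2000000 ≈ 1414.2, ∠ = arctan(1000/1000) ≈ 45.00°
|L| = 1000 · 1005 / 1.4187e+06 ≈ 0.7084

0.708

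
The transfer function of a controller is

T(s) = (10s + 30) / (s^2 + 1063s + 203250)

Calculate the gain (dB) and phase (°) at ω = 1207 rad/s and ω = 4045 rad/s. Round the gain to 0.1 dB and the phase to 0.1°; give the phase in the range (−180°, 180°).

Substitute s = j1207:
Numerator: 10(j1207) + 30 = 30 + j12070
Denominator: (j1207)^2 + 1063(j1207) + 203250 = -1253599 + j1283041
|N| = √(30² + 12070²) ≈ 12070, ∠N ≈ 89.86°
|D| = √(1253599² + 1283041²) ≈ 1.7938e+06, ∠D ≈ 134.34°
|T| = 12070 / 1.7938e+06 ≈ 0.0067287
Gain = 20 log₁₀(0.0067287) ≈ -43.44 dB
∠T = 89.86° − 134.34° = -44.48°

Substitute s = j4045:
Numerator: 10(j4045) + 30 = 30 + j40450
Denominator: (j4045)^2 + 1063(j4045) + 203250 = -16158775 + j4299835
|N| = √(30² + 40450²) ≈ 40450, ∠N ≈ 89.96°
|D| = √(16158775² + 4299835²) ≈ 1.6721e+07, ∠D ≈ 165.10°
|T| = 40450 / 1.6721e+07 ≈ 0.0024191
Gain = 20 log₁₀(0.0024191) ≈ -52.33 dB
∠T = 89.96° − 165.10° = -75.14°

ω = 1207: -43.4 dB, -44.5°; ω = 4045: -52.3 dB, -75.1°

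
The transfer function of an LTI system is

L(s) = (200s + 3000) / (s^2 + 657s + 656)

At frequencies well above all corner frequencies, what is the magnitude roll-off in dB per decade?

-20 dB/decade

Each pole contributes −20 dB/decade at high frequency; each zero contributes +20 dB/decade.
Net: 1 zero(s) − 2 pole(s) → -20 dB/decade.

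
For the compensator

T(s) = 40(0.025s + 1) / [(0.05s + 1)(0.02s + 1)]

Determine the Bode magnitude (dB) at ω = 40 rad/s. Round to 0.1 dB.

25.9 dB

At ω = 40 rad/s:
zero (1 + j40·0.025) = 1 + j1 → |·| ≈ 1.4142, ∠ ≈ 45.00°
pole (1 + j40·0.05) = 1 + j2 → |·| ≈ 2.2361, ∠ ≈ 63.43°
pole (1 + j40·0.02) = 1 + j0.8 → |·| ≈ 1.2806, ∠ ≈ 38.66°
|T| = 40 · 1.4142 / (2.2361 · 1.2806) ≈ 19.755
Gain = 20 log₁₀(19.755) ≈ 25.91 dB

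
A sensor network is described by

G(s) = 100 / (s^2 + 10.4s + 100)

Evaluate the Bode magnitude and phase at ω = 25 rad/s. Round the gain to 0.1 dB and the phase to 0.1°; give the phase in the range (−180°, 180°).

-15.4 dB, -153.7°

At s = jω = j25:
quadratic: (j25)² + 10.4·j25 + 100 = -525 + j260 → |·| ≈ 585.85, ∠ ≈ 153.65°
|G| = 100 / 585.85 ≈ 0.17069
Gain = 20 log₁₀(0.17069) ≈ -15.36 dB
∠G = 0.00° − 153.65° = -153.65°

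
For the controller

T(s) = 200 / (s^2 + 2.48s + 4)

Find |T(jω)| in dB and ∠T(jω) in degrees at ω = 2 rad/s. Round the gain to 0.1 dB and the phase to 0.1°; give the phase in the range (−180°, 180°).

32.1 dB, -90.0°

At s = jω = j2:
quadratic: (j2)² + 2.48·j2 + 4 = 0 + j4.96 → |·| ≈ 4.96, ∠ ≈ 90.00°
|T| = 200 / 4.96 ≈ 40.323
Gain = 20 log₁₀(40.323) ≈ 32.11 dB
∠T = 0.00° − 90.00° = -90.00°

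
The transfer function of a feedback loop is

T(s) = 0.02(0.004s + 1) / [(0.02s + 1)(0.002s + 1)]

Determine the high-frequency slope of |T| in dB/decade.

-20 dB/decade

Each pole contributes −20 dB/decade at high frequency; each zero contributes +20 dB/decade.
Net: 1 zero(s) − 2 pole(s) → -20 dB/decade.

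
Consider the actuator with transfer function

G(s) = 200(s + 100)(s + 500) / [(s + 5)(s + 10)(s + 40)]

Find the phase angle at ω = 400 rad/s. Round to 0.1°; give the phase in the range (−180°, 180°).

At s = jω = j400:
zero (s+100): 100 + j400 → |·| = √(100²+400²) = √170000 ≈ 412.31, ∠ = arctan(400/100) ≈ 75.96°
zero (s+500): 500 + j400 → |·| = √(500²+400²) = √410000 ≈ 640.31, ∠ = arctan(400/500) ≈ 38.66°
pole (s+5): 5 + j400 → |·| = √(5²+400²) = √160025 ≈ 400.03, ∠ = arctan(400/5) ≈ 89.28°
pole (s+10): 10 + j400 → |·| = √(10²+400²) = √160100 ≈ 400.12, ∠ = arctan(400/10) ≈ 88.57°
pole (s+40): 40 + j400 → |·| = √(40²+400²) = √161600 ≈ 402, ∠ = arctan(400/40) ≈ 84.29°
∠G = 114.62° − 262.14° = -147.52°

-147.5°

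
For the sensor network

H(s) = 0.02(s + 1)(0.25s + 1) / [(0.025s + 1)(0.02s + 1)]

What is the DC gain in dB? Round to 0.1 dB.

-34.0 dB

H(0) = 0.02 · 1 / 1 = 0.02
20 log₁₀(0.02) ≈ -33.98 dB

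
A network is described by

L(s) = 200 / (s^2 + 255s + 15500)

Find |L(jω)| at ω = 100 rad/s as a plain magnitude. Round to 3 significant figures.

0.00767

Substitute s = j100:
Numerator: 200 = 200 + j0
Denominator: (j100)^2 + 255(j100) + 15500 = 5500 + j25500
|N| = √(200² + 0²) ≈ 200, ∠N ≈ 0.00°
|D| = √(5500² + 25500²) ≈ 26086, ∠D ≈ 77.83°
|L| = 200 / 26086 ≈ 0.0076669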